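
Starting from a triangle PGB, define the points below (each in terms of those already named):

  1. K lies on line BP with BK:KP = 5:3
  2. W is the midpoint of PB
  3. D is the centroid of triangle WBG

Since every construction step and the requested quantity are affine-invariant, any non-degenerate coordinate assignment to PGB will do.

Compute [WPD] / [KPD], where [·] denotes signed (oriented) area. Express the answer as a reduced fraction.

[WPD]:[KPD] = 4/3

Assign P = (0, 0), G = (1, 0), B = (0, 1) — the answer is frame-independent, so this choice is without loss of generality.
1. K lies on line BP with BK:KP = 5:3 ⇒ K = (0, 3/8)
2. W is the midpoint of PB ⇒ W = (0, 1/2)
3. D is the centroid of triangle WBG ⇒ D = (1/3, 1/2)
2·[WPD] = 1/6, 2·[KPD] = 1/8
[WPD]:[KPD] = 1/6:1/8 = 4/3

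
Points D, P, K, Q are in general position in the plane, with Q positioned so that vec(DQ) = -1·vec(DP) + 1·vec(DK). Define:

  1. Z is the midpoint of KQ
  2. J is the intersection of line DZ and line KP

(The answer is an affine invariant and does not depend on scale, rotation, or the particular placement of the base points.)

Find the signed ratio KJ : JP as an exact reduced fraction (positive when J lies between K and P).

Set D = (0, 0), P = (1, 0), K = (0, 1), Q = (-1, 1); any affine frame gives the same invariant.
1. Z is the midpoint of KQ ⇒ Z = (-1/2, 1)
2. J is the intersection of line DZ and line KP ⇒ J = (-1, 2)
J = K + t·(P−K) with t = -1, so KJ:JP = t:(1−t) = -1:2

KJ:JP = -1/2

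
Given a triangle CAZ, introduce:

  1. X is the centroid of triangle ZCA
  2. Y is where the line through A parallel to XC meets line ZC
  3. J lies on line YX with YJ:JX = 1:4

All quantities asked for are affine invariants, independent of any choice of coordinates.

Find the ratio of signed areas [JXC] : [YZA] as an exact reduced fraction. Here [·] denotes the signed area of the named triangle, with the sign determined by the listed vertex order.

[JXC]:[YZA] = -2/15

Assign C = (0, 0), A = (1, 0), Z = (0, 1) — the answer is frame-independent, so this choice is without loss of generality.
1. X is the centroid of triangle ZCA ⇒ X = (1/3, 1/3)
2. Y is where the line through A parallel to XC meets line ZC ⇒ Y = (0, -1)
3. J lies on line YX with YJ:JX = 1:4 ⇒ J = (1/15, -11/15)
2·[JXC] = 4/15, 2·[YZA] = -2
[JXC]:[YZA] = 4/15:-2 = -2/15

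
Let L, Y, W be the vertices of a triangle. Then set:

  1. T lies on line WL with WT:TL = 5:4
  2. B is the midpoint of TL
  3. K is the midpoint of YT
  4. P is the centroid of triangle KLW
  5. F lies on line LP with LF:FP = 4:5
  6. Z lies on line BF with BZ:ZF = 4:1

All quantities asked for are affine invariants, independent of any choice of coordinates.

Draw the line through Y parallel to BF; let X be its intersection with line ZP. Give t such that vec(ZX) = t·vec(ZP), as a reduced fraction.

Work in coordinates with L = (0, 0), Y = (1, 0), W = (0, 1).
1. T lies on line WL with WT:TL = 5:4 ⇒ T = (0, 4/9)
2. B is the midpoint of TL ⇒ B = (0, 2/9)
3. K is the midpoint of YT ⇒ K = (1/2, 2/9)
4. P is the centroid of triangle KLW ⇒ P = (1/6, 11/27)
5. F lies on line LP with LF:FP = 4:5 ⇒ F = (2/27, 44/243)
6. Z lies on line BF with BZ:ZF = 4:1 ⇒ Z = (8/135, 46/243)
through Y parallel to BF: direction (2/27, -10/243); meets ZP at X = (127/675, 548/1215)
X = Z + t·(P−Z) with t = 6/5

t = 6/5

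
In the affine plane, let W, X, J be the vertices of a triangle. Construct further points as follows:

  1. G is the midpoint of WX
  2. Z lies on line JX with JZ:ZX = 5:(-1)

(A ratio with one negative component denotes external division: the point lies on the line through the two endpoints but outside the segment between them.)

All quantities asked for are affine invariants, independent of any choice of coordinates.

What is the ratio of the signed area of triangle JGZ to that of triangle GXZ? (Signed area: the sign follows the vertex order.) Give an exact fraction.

[JGZ]:[GXZ] = -5

Assign W = (0, 0), X = (1, 0), J = (0, 1) — the answer is frame-independent, so this choice is without loss of generality.
1. G is the midpoint of WX ⇒ G = (1/2, 0)
2. Z lies on line JX with JZ:ZX = 5:(-1) ⇒ Z = (5/4, -1/4)
2·[JGZ] = 5/8, 2·[GXZ] = -1/8
[JGZ]:[GXZ] = 5/8:-1/8 = -5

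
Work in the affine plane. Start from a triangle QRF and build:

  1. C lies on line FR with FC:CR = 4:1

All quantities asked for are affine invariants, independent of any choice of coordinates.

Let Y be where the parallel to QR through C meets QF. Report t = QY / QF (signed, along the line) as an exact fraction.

t = 1/5

Work in coordinates with Q = (0, 0), R = (1, 0), F = (0, 1).
1. C lies on line FR with FC:CR = 4:1 ⇒ C = (4/5, 1/5)
through C parallel to QR: direction (1, 0); meets QF at Y = (0, 1/5)
Y = Q + t·(F−Q) with t = 1/5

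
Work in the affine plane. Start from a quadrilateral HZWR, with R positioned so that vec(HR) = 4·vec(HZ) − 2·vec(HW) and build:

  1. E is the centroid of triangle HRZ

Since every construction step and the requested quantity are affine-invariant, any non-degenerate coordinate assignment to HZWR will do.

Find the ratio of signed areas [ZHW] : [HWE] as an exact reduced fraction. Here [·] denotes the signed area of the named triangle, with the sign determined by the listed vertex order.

Set H = (0, 0), Z = (1, 0), W = (0, 1), R = (4, -2); any affine frame gives the same invariant.
1. E is the centroid of triangle HRZ ⇒ E = (5/3, -2/3)
2·[ZHW] = -1, 2·[HWE] = -5/3
[ZHW]:[HWE] = -1:-5/3 = 3/5

[ZHW]:[HWE] = 3/5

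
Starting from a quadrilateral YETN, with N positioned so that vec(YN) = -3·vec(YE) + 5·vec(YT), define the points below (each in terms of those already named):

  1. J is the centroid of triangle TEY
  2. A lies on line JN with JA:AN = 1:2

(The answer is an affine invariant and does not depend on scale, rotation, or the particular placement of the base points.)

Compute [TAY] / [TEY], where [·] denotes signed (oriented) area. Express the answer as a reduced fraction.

[TAY]:[TEY] = -7/9

Set Y = (0, 0), E = (1, 0), T = (0, 1), N = (-3, 5); any affine frame gives the same invariant.
1. J is the centroid of triangle TEY ⇒ J = (1/3, 1/3)
2. A lies on line JN with JA:AN = 1:2 ⇒ A = (-7/9, 17/9)
2·[TAY] = 7/9, 2·[TEY] = -1
[TAY]:[TEY] = 7/9:-1 = -7/9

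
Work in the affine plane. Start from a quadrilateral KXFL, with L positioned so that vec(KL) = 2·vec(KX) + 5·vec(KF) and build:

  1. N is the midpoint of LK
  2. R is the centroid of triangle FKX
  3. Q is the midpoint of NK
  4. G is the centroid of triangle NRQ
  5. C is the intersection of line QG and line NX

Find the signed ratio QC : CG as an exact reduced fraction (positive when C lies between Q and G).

Choose coordinates K = (0, 0), X = (1, 0), F = (0, 1), L = (2, 5).
1. N is the midpoint of LK ⇒ N = (1, 5/2)
2. R is the centroid of triangle FKX ⇒ R = (1/3, 1/3)
3. Q is the midpoint of NK ⇒ Q = (1/2, 5/4)
4. G is the centroid of triangle NRQ ⇒ G = (11/18, 49/36)
5. C is the intersection of line QG and line NX ⇒ C = (1, 7/4)
C = Q + t·(G−Q) with t = 9/2, so QC:CG = t:(1−t) = 9/2:-7/2

QC:CG = -9/7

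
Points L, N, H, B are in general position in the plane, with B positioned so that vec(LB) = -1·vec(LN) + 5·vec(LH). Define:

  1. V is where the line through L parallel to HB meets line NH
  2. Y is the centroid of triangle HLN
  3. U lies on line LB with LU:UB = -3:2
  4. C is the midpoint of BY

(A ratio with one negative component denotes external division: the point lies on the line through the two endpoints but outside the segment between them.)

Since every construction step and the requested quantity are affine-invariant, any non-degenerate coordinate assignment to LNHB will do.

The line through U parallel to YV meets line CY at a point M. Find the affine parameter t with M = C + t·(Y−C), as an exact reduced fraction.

t = -25/4

Choose coordinates L = (0, 0), N = (1, 0), H = (0, 1), B = (-1, 5).
1. V is where the line through L parallel to HB meets line NH ⇒ V = (-1/3, 4/3)
2. Y is the centroid of triangle HLN ⇒ Y = (1/3, 1/3)
3. U lies on line LB with LU:UB = -3:2 ⇒ U = (-3, 15)
4. C is the midpoint of BY ⇒ C = (-1/3, 8/3)
through U parallel to YV: direction (-2/3, 1); meets CY at M = (-9/2, 69/4)
M = C + t·(Y−C) with t = -25/4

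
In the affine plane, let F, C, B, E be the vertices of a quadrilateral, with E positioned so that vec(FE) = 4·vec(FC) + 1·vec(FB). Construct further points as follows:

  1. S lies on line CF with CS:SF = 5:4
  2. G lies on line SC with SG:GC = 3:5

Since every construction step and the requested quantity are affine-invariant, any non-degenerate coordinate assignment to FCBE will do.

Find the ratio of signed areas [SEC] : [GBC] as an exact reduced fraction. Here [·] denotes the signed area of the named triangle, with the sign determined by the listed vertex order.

Assign F = (0, 0), C = (1, 0), B = (0, 1), E = (4, 1) — the answer is frame-independent, so this choice is without loss of generality.
1. S lies on line CF with CS:SF = 5:4 ⇒ S = (4/9, 0)
2. G lies on line SC with SG:GC = 3:5 ⇒ G = (47/72, 0)
2·[SEC] = -5/9, 2·[GBC] = -25/72
[SEC]:[GBC] = -5/9:-25/72 = 8/5

[SEC]:[GBC] = 8/5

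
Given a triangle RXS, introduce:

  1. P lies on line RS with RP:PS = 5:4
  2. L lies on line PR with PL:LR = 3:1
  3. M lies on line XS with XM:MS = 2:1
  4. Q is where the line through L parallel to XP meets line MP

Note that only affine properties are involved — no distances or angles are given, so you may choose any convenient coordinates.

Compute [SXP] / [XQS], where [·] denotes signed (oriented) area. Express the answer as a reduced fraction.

Set R = (0, 0), X = (1, 0), S = (0, 1); any affine frame gives the same invariant.
1. P lies on line RS with RP:PS = 5:4 ⇒ P = (0, 5/9)
2. L lies on line PR with PL:LR = 3:1 ⇒ L = (0, 5/36)
3. M lies on line XS with XM:MS = 2:1 ⇒ M = (1/3, 2/3)
4. Q is where the line through L parallel to XP meets line MP ⇒ Q = (-15/32, 115/288)
2·[SXP] = -4/9, 2·[XQS] = -77/72
[SXP]:[XQS] = -4/9:-77/72 = 32/77

[SXP]:[XQS] = 32/77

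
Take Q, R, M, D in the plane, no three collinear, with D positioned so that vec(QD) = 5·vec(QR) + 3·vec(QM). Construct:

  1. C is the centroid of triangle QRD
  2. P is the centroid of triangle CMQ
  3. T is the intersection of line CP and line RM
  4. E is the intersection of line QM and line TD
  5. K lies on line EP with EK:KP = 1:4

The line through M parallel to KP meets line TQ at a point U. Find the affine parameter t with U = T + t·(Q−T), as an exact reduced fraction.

t = -13/10

Set Q = (0, 0), R = (1, 0), M = (0, 1), D = (5, 3); any affine frame gives the same invariant.
1. C is the centroid of triangle QRD ⇒ C = (2, 1)
2. P is the centroid of triangle CMQ ⇒ P = (2/3, 2/3)
3. T is the intersection of line CP and line RM ⇒ T = (2/5, 3/5)
4. E is the intersection of line QM and line TD ⇒ E = (0, 9/23)
5. K lies on line EP with EK:KP = 1:4 ⇒ K = (2/15, 154/345)
through M parallel to KP: direction (8/15, 76/345); meets TQ at U = (23/25, 69/50)
U = T + t·(Q−T) with t = -13/10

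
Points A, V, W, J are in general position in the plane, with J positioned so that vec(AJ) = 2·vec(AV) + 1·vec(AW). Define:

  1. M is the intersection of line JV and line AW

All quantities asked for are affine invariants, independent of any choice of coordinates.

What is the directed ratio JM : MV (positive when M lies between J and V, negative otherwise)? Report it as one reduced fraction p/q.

JM:MV = -2

Work in coordinates with A = (0, 0), V = (1, 0), W = (0, 1), J = (2, 1).
1. M is the intersection of line JV and line AW ⇒ M = (0, -1)
M = J + t·(V−J) with t = 2, so JM:MV = t:(1−t) = 2:-1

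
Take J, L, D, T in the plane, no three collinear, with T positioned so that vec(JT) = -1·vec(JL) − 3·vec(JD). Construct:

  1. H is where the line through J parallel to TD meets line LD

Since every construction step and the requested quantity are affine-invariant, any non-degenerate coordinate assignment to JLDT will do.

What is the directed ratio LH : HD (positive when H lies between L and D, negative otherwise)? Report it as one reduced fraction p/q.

LH:HD = 4

Assign J = (0, 0), L = (1, 0), D = (0, 1), T = (-1, -3) — the answer is frame-independent, so this choice is without loss of generality.
1. H is where the line through J parallel to TD meets line LD ⇒ H = (1/5, 4/5)
H = L + t·(D−L) with t = 4/5, so LH:HD = t:(1−t) = 4/5:1/5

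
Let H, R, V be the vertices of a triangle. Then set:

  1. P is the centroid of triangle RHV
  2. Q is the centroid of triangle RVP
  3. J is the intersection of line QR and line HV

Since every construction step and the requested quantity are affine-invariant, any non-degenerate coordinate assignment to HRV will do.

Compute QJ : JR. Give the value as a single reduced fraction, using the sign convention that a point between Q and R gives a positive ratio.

Work in coordinates with H = (0, 0), R = (1, 0), V = (0, 1).
1. P is the centroid of triangle RHV ⇒ P = (1/3, 1/3)
2. Q is the centroid of triangle RVP ⇒ Q = (4/9, 4/9)
3. J is the intersection of line QR and line HV ⇒ J = (0, 4/5)
J = Q + t·(R−Q) with t = -4/5, so QJ:JR = t:(1−t) = -4/5:9/5

QJ:JR = -4/9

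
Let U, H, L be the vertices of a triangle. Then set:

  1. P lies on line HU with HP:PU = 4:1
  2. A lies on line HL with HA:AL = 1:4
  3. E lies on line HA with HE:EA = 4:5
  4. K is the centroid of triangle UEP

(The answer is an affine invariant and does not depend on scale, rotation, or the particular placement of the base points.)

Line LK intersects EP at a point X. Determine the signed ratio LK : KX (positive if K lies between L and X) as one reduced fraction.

Work in coordinates with U = (0, 0), H = (1, 0), L = (0, 1).
1. P lies on line HU with HP:PU = 4:1 ⇒ P = (1/5, 0)
2. A lies on line HL with HA:AL = 1:4 ⇒ A = (4/5, 1/5)
3. E lies on line HA with HE:EA = 4:5 ⇒ E = (41/45, 4/45)
4. K is the centroid of triangle UEP ⇒ K = (10/27, 4/135)
line LK meets EP at X = (205/549, 119/5490)
K = L + t·(X−L) with t = 122/123, so LK:KX = 122/123:1/123

LK:KX = 122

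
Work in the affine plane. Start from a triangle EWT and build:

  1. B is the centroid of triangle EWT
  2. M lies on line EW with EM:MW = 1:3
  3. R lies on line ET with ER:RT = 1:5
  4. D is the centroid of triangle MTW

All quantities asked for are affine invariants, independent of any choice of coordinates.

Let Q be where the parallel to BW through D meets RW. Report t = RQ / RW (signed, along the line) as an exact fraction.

Choose coordinates E = (0, 0), W = (1, 0), T = (0, 1).
1. B is the centroid of triangle EWT ⇒ B = (1/3, 1/3)
2. M lies on line EW with EM:MW = 1:3 ⇒ M = (1/4, 0)
3. R lies on line ET with ER:RT = 1:5 ⇒ R = (0, 1/6)
4. D is the centroid of triangle MTW ⇒ D = (5/12, 1/3)
through D parallel to BW: direction (2/3, -1/3); meets RW at Q = (9/8, -1/48)
Q = R + t·(W−R) with t = 9/8

t = 9/8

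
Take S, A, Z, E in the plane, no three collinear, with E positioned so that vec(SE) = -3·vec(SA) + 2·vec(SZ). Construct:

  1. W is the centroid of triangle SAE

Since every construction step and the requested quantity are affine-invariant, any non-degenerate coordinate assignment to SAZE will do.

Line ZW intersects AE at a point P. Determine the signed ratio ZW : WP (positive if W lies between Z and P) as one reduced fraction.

Set S = (0, 0), A = (1, 0), Z = (0, 1), E = (-3, 2); any affine frame gives the same invariant.
1. W is the centroid of triangle SAE ⇒ W = (-2/3, 2/3)
line ZW meets AE at P = (-1/2, 3/4)
W = Z + t·(P−Z) with t = 4/3, so ZW:WP = 4/3:-1/3

ZW:WP = -4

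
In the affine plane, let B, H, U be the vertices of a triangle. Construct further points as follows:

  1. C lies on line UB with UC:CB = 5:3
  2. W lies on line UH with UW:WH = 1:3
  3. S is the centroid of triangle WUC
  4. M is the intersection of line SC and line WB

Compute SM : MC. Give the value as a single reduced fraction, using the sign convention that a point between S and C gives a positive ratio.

Choose coordinates B = (0, 0), H = (1, 0), U = (0, 1).
1. C lies on line UB with UC:CB = 5:3 ⇒ C = (0, 3/8)
2. W lies on line UH with UW:WH = 1:3 ⇒ W = (1/4, 3/4)
3. S is the centroid of triangle WUC ⇒ S = (1/12, 17/24)
4. M is the intersection of line SC and line WB ⇒ M = (-3/8, -9/8)
M = S + t·(C−S) with t = 11/2, so SM:MC = t:(1−t) = 11/2:-9/2

SM:MC = -11/9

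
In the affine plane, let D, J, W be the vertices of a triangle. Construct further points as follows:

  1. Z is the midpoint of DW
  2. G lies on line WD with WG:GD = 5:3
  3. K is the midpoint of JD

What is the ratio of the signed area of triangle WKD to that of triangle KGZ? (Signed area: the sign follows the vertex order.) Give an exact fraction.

[WKD]:[KGZ] = 8

Set D = (0, 0), J = (1, 0), W = (0, 1); any affine frame gives the same invariant.
1. Z is the midpoint of DW ⇒ Z = (0, 1/2)
2. G lies on line WD with WG:GD = 5:3 ⇒ G = (0, 3/8)
3. K is the midpoint of JD ⇒ K = (1/2, 0)
2·[WKD] = -1/2, 2·[KGZ] = -1/16
[WKD]:[KGZ] = -1/2:-1/16 = 8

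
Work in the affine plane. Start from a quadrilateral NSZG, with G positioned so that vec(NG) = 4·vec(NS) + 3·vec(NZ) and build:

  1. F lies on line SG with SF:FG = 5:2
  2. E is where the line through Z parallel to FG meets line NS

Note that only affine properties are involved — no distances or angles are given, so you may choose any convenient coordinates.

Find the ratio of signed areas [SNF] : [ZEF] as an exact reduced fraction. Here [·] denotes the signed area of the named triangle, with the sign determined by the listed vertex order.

[SNF]:[ZEF] = -15/14

Work in coordinates with N = (0, 0), S = (1, 0), Z = (0, 1), G = (4, 3).
1. F lies on line SG with SF:FG = 5:2 ⇒ F = (22/7, 15/7)
2. E is where the line through Z parallel to FG meets line NS ⇒ E = (-1, 0)
2·[SNF] = -15/7, 2·[ZEF] = 2
[SNF]:[ZEF] = -15/7:2 = -15/14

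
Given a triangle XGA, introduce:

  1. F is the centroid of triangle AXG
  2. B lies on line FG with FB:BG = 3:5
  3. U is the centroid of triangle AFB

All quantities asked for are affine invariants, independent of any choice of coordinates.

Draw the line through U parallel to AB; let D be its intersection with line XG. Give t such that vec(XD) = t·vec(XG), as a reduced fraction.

t = 13/19

Work in coordinates with X = (0, 0), G = (1, 0), A = (0, 1).
1. F is the centroid of triangle AXG ⇒ F = (1/3, 1/3)
2. B lies on line FG with FB:BG = 3:5 ⇒ B = (7/12, 5/24)
3. U is the centroid of triangle AFB ⇒ U = (11/36, 37/72)
through U parallel to AB: direction (7/12, -19/24); meets XG at D = (13/19, 0)
D = X + t·(G−X) with t = 13/19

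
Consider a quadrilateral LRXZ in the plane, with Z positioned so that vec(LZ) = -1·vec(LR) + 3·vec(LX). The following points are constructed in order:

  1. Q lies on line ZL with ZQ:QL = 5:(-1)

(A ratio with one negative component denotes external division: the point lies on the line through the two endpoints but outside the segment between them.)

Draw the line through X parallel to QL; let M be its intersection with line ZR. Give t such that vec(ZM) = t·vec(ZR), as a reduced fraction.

t = 1/3

Assign L = (0, 0), R = (1, 0), X = (0, 1), Z = (-1, 3) — the answer is frame-independent, so this choice is without loss of generality.
1. Q lies on line ZL with ZQ:QL = 5:(-1) ⇒ Q = (1/4, -3/4)
through X parallel to QL: direction (-1/4, 3/4); meets ZR at M = (-1/3, 2)
M = Z + t·(R−Z) with t = 1/3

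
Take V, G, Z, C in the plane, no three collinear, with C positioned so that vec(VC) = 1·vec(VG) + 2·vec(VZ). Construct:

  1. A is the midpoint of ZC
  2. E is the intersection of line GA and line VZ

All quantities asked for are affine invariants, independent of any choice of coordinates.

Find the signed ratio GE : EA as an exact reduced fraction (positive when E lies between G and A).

GE:EA = -2

Assign V = (0, 0), G = (1, 0), Z = (0, 1), C = (1, 2) — the answer is frame-independent, so this choice is without loss of generality.
1. A is the midpoint of ZC ⇒ A = (1/2, 3/2)
2. E is the intersection of line GA and line VZ ⇒ E = (0, 3)
E = G + t·(A−G) with t = 2, so GE:EA = t:(1−t) = 2:-1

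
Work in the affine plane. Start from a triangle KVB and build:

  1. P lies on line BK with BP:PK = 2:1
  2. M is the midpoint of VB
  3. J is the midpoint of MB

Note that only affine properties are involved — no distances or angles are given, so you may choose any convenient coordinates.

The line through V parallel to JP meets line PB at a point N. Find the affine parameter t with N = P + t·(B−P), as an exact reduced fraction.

Assign K = (0, 0), V = (1, 0), B = (0, 1) — the answer is frame-independent, so this choice is without loss of generality.
1. P lies on line BK with BP:PK = 2:1 ⇒ P = (0, 1/3)
2. M is the midpoint of VB ⇒ M = (1/2, 1/2)
3. J is the midpoint of MB ⇒ J = (1/4, 3/4)
through V parallel to JP: direction (-1/4, -5/12); meets PB at N = (0, -5/3)
N = P + t·(B−P) with t = -3

t = -3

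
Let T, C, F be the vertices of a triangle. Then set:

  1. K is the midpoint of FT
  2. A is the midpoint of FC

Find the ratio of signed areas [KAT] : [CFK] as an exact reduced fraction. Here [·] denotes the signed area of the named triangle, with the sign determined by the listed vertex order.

[KAT]:[CFK] = -1/2

Assign T = (0, 0), C = (1, 0), F = (0, 1) — the answer is frame-independent, so this choice is without loss of generality.
1. K is the midpoint of FT ⇒ K = (0, 1/2)
2. A is the midpoint of FC ⇒ A = (1/2, 1/2)
2·[KAT] = -1/4, 2·[CFK] = 1/2
[KAT]:[CFK] = -1/4:1/2 = -1/2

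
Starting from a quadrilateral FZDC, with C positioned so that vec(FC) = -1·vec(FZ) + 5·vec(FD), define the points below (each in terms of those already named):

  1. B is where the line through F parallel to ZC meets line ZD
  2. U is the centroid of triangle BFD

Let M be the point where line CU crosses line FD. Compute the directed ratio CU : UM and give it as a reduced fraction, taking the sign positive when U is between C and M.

Set F = (0, 0), Z = (1, 0), D = (0, 1), C = (-1, 5); any affine frame gives the same invariant.
1. B is where the line through F parallel to ZC meets line ZD ⇒ B = (-2/3, 5/3)
2. U is the centroid of triangle BFD ⇒ U = (-2/9, 8/9)
line CU meets FD at M = (0, -2/7)
U = C + t·(M−C) with t = 7/9, so CU:UM = 7/9:2/9

CU:UM = 7/2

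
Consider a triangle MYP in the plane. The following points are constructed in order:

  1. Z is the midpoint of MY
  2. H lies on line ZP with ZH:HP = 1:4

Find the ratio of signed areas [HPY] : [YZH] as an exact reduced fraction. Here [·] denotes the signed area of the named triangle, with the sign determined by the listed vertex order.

[HPY]:[YZH] = 4

Work in coordinates with M = (0, 0), Y = (1, 0), P = (0, 1).
1. Z is the midpoint of MY ⇒ Z = (1/2, 0)
2. H lies on line ZP with ZH:HP = 1:4 ⇒ H = (2/5, 1/5)
2·[HPY] = -2/5, 2·[YZH] = -1/10
[HPY]:[YZH] = -2/5:-1/10 = 4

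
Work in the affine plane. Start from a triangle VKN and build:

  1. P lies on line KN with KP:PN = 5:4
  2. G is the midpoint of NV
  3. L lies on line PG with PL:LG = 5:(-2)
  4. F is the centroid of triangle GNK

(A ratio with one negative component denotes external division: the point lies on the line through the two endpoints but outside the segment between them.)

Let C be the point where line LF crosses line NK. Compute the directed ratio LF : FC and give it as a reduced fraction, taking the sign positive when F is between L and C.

LF:FC = 4

Choose coordinates V = (0, 0), K = (1, 0), N = (0, 1).
1. P lies on line KN with KP:PN = 5:4 ⇒ P = (4/9, 5/9)
2. G is the midpoint of NV ⇒ G = (0, 1/2)
3. L lies on line PG with PL:LG = 5:(-2) ⇒ L = (-8/27, 25/54)
4. F is the centroid of triangle GNK ⇒ F = (1/3, 1/2)
line LF meets NK at C = (53/108, 55/108)
F = L + t·(C−L) with t = 4/5, so LF:FC = 4/5:1/5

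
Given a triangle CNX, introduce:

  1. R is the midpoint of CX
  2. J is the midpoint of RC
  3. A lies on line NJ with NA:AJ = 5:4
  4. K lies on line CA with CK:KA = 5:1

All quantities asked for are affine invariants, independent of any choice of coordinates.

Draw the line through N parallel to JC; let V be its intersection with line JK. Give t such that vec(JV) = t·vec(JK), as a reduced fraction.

t = 27/10

Assign C = (0, 0), N = (1, 0), X = (0, 1) — the answer is frame-independent, so this choice is without loss of generality.
1. R is the midpoint of CX ⇒ R = (0, 1/2)
2. J is the midpoint of RC ⇒ J = (0, 1/4)
3. A lies on line NJ with NA:AJ = 5:4 ⇒ A = (4/9, 5/36)
4. K lies on line CA with CK:KA = 5:1 ⇒ K = (10/27, 25/216)
through N parallel to JC: direction (0, -1/4); meets JK at V = (1, -9/80)
V = J + t·(K−J) with t = 27/10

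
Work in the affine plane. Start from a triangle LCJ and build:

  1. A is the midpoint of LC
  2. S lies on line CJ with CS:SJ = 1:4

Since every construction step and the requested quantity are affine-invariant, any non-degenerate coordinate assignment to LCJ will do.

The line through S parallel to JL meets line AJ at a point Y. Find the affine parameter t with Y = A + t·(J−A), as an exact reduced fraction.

t = -3/5

Choose coordinates L = (0, 0), C = (1, 0), J = (0, 1).
1. A is the midpoint of LC ⇒ A = (1/2, 0)
2. S lies on line CJ with CS:SJ = 1:4 ⇒ S = (4/5, 1/5)
through S parallel to JL: direction (0, -1); meets AJ at Y = (4/5, -3/5)
Y = A + t·(J−A) with t = -3/5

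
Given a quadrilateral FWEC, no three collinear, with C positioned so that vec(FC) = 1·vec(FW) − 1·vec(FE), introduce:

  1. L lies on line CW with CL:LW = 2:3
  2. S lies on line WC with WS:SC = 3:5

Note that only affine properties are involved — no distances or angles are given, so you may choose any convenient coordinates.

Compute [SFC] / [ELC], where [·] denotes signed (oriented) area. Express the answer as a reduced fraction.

Assign F = (0, 0), W = (1, 0), E = (0, 1), C = (1, -1) — the answer is frame-independent, so this choice is without loss of generality.
1. L lies on line CW with CL:LW = 2:3 ⇒ L = (1, -3/5)
2. S lies on line WC with WS:SC = 3:5 ⇒ S = (1, -3/8)
2·[SFC] = 5/8, 2·[ELC] = -2/5
[SFC]:[ELC] = 5/8:-2/5 = -25/16

[SFC]:[ELC] = -25/16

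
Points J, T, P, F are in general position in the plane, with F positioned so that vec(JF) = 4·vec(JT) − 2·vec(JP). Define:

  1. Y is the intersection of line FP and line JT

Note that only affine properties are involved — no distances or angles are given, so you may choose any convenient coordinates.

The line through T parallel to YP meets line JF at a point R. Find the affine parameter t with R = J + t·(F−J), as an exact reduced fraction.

t = 3/4

Work in coordinates with J = (0, 0), T = (1, 0), P = (0, 1), F = (4, -2).
1. Y is the intersection of line FP and line JT ⇒ Y = (4/3, 0)
through T parallel to YP: direction (-4/3, 1); meets JF at R = (3, -3/2)
R = J + t·(F−J) with t = 3/4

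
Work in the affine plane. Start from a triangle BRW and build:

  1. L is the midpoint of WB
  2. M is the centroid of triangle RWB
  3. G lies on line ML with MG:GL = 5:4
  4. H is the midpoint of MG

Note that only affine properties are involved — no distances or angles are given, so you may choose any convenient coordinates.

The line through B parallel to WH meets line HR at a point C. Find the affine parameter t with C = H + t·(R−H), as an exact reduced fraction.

t = -26/41

Work in coordinates with B = (0, 0), R = (1, 0), W = (0, 1).
1. L is the midpoint of WB ⇒ L = (0, 1/2)
2. M is the centroid of triangle RWB ⇒ M = (1/3, 1/3)
3. G lies on line ML with MG:GL = 5:4 ⇒ G = (4/27, 23/54)
4. H is the midpoint of MG ⇒ H = (13/54, 41/108)
through B parallel to WH: direction (13/54, -67/108); meets HR at C = (-13/54, 67/108)
C = H + t·(R−H) with t = -26/41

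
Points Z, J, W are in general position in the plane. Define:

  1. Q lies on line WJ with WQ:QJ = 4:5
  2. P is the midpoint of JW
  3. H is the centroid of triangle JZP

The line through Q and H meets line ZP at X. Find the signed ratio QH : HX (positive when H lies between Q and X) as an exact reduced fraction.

Set Z = (0, 0), J = (1, 0), W = (0, 1); any affine frame gives the same invariant.
1. Q lies on line WJ with WQ:QJ = 4:5 ⇒ Q = (4/9, 5/9)
2. P is the midpoint of JW ⇒ P = (1/2, 1/2)
3. H is the centroid of triangle JZP ⇒ H = (1/2, 1/6)
line QH meets ZP at X = (11/24, 11/24)
H = Q + t·(X−Q) with t = 4, so QH:HX = 4:-3

QH:HX = -4/3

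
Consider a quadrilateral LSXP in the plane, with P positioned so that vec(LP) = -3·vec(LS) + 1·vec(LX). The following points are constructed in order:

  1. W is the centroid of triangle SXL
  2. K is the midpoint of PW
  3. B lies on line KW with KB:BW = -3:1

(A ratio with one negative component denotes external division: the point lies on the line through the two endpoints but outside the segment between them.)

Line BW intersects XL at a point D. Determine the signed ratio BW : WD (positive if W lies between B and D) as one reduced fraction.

Work in coordinates with L = (0, 0), S = (1, 0), X = (0, 1), P = (-3, 1).
1. W is the centroid of triangle SXL ⇒ W = (1/3, 1/3)
2. K is the midpoint of PW ⇒ K = (-4/3, 2/3)
3. B lies on line KW with KB:BW = -3:1 ⇒ B = (7/6, 1/6)
line BW meets XL at D = (0, 2/5)
W = B + t·(D−B) with t = 5/7, so BW:WD = 5/7:2/7

BW:WD = 5/2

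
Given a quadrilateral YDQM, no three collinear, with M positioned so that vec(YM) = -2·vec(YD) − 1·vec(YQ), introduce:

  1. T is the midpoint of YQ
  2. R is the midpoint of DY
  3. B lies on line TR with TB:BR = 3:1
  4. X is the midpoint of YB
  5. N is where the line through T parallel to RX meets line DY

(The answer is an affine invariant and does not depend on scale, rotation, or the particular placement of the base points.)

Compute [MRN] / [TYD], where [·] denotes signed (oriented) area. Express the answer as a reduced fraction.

Assign Y = (0, 0), D = (1, 0), Q = (0, 1), M = (-2, -1) — the answer is frame-independent, so this choice is without loss of generality.
1. T is the midpoint of YQ ⇒ T = (0, 1/2)
2. R is the midpoint of DY ⇒ R = (1/2, 0)
3. B lies on line TR with TB:BR = 3:1 ⇒ B = (3/8, 1/8)
4. X is the midpoint of YB ⇒ X = (3/16, 1/16)
5. N is where the line through T parallel to RX meets line DY ⇒ N = (5/2, 0)
2·[MRN] = -2, 2·[TYD] = 1/2
[MRN]:[TYD] = -2:1/2 = -4

[MRN]:[TYD] = -4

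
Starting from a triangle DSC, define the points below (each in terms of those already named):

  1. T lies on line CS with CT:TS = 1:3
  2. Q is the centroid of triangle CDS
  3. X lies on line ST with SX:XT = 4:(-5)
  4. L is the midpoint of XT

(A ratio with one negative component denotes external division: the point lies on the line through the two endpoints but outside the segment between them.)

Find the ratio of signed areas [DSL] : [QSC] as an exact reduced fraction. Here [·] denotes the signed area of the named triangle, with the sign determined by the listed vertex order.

[DSL]:[QSC] = -27/8

Work in coordinates with D = (0, 0), S = (1, 0), C = (0, 1).
1. T lies on line CS with CT:TS = 1:3 ⇒ T = (1/4, 3/4)
2. Q is the centroid of triangle CDS ⇒ Q = (1/3, 1/3)
3. X lies on line ST with SX:XT = 4:(-5) ⇒ X = (4, -3)
4. L is the midpoint of XT ⇒ L = (17/8, -9/8)
2·[DSL] = -9/8, 2·[QSC] = 1/3
[DSL]:[QSC] = -9/8:1/3 = -27/8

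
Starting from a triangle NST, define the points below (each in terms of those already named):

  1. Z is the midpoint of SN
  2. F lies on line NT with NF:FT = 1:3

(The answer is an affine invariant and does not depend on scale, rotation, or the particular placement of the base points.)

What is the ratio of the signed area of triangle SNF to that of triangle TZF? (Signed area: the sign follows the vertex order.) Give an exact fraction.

Work in coordinates with N = (0, 0), S = (1, 0), T = (0, 1).
1. Z is the midpoint of SN ⇒ Z = (1/2, 0)
2. F lies on line NT with NF:FT = 1:3 ⇒ F = (0, 1/4)
2·[SNF] = -1/4, 2·[TZF] = -3/8
[SNF]:[TZF] = -1/4:-3/8 = 2/3

[SNF]:[TZF] = 2/3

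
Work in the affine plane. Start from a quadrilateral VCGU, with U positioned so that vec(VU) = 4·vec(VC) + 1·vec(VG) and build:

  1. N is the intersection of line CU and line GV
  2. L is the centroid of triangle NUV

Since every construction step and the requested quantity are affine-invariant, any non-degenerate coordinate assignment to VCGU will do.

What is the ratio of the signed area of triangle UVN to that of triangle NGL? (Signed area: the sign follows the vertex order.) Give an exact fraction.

[UVN]:[NGL] = -3/4

Work in coordinates with V = (0, 0), C = (1, 0), G = (0, 1), U = (4, 1).
1. N is the intersection of line CU and line GV ⇒ N = (0, -1/3)
2. L is the centroid of triangle NUV ⇒ L = (4/3, 2/9)
2·[UVN] = 4/3, 2·[NGL] = -16/9
[UVN]:[NGL] = 4/3:-16/9 = -3/4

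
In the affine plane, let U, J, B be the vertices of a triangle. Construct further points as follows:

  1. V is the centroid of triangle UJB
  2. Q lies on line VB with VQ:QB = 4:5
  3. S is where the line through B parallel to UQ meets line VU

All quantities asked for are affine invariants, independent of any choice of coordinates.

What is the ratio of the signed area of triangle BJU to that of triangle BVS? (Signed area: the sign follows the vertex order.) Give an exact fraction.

Work in coordinates with U = (0, 0), J = (1, 0), B = (0, 1).
1. V is the centroid of triangle UJB ⇒ V = (1/3, 1/3)
2. Q lies on line VB with VQ:QB = 4:5 ⇒ Q = (5/27, 17/27)
3. S is where the line through B parallel to UQ meets line VU ⇒ S = (-5/12, -5/12)
2·[BJU] = -1, 2·[BVS] = -3/4
[BJU]:[BVS] = -1:-3/4 = 4/3

[BJU]:[BVS] = 4/3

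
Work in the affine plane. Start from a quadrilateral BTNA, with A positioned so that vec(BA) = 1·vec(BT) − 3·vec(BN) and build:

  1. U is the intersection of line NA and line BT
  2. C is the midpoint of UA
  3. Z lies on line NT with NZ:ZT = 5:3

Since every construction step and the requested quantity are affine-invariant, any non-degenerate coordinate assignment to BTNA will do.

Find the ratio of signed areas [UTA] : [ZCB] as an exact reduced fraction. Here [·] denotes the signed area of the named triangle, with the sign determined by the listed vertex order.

Choose coordinates B = (0, 0), T = (1, 0), N = (0, 1), A = (1, -3).
1. U is the intersection of line NA and line BT ⇒ U = (1/4, 0)
2. C is the midpoint of UA ⇒ C = (5/8, -3/2)
3. Z lies on line NT with NZ:ZT = 5:3 ⇒ Z = (5/8, 3/8)
2·[UTA] = -9/4, 2·[ZCB] = -75/64
[UTA]:[ZCB] = -9/4:-75/64 = 48/25

[UTA]:[ZCB] = 48/25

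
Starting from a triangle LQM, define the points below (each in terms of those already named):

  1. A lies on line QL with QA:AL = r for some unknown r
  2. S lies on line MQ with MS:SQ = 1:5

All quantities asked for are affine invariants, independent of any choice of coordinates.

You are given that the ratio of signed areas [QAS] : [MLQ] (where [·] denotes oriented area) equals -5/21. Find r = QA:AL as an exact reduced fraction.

r = 2/5

Set L = (0, 0), Q = (1, 0), M = (0, 1); any affine frame gives the same invariant.
1. With QA:AL = r, write λ = r/(r+1) so A = Q + λ·(L−Q); A is affine-linear in λ
2. S lies on line MQ with MS:SQ = 1:5 ⇒ S = (1/6, 5/6)
Every point depending on A is an affine combination of A and λ-independent points, so each such coordinate is linear in λ; the λ² term in each signed area is a multiple of (L−Q)×(L−Q) = 0, so 2·[QAS] and 2·[MLQ] are each linear in λ. Evaluating at λ=0 and λ=1:
  2·[QAS] = -5/6·λ,   2·[MLQ] = 1
So [QAS]:[MLQ] = (-5/6·λ) / (1). Setting this equal to -5/21:
  -5/6·λ = -5/21·(1)  ⇒  λ = 2/7
Then r = λ/(1−λ) = (2/7)/(5/7) = 2/5. Check: with r = 2/5, A = (5/7, 0) and [QAS]:[MLQ] = -5/21 as required.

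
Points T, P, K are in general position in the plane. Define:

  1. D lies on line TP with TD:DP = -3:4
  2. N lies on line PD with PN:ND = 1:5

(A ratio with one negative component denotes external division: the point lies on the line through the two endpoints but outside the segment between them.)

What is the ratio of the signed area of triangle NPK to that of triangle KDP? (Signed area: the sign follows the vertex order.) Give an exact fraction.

Work in coordinates with T = (0, 0), P = (1, 0), K = (0, 1).
1. D lies on line TP with TD:DP = -3:4 ⇒ D = (-3, 0)
2. N lies on line PD with PN:ND = 1:5 ⇒ N = (1/3, 0)
2·[NPK] = 2/3, 2·[KDP] = 4
[NPK]:[KDP] = 2/3:4 = 1/6

[NPK]:[KDP] = 1/6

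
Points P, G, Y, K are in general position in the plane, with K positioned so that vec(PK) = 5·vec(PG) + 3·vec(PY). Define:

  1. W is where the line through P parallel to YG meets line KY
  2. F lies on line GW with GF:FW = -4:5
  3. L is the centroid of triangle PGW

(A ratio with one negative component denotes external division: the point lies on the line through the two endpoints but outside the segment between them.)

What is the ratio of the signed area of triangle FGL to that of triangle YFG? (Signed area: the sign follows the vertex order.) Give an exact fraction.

[FGL]:[YFG] = -5/21

Assign P = (0, 0), G = (1, 0), Y = (0, 1), K = (5, 3) — the answer is frame-independent, so this choice is without loss of generality.
1. W is where the line through P parallel to YG meets line KY ⇒ W = (-5/7, 5/7)
2. F lies on line GW with GF:FW = -4:5 ⇒ F = (55/7, -20/7)
3. L is the centroid of triangle PGW ⇒ L = (2/21, 5/21)
2·[FGL] = 20/21, 2·[YFG] = -4
[FGL]:[YFG] = 20/21:-4 = -5/21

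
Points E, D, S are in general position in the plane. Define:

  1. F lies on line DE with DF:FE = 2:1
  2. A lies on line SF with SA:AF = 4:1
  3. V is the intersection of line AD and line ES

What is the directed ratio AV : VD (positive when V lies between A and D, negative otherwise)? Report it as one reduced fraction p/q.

Set E = (0, 0), D = (1, 0), S = (0, 1); any affine frame gives the same invariant.
1. F lies on line DE with DF:FE = 2:1 ⇒ F = (1/3, 0)
2. A lies on line SF with SA:AF = 4:1 ⇒ A = (4/15, 1/5)
3. V is the intersection of line AD and line ES ⇒ V = (0, 3/11)
V = A + t·(D−A) with t = -4/11, so AV:VD = t:(1−t) = -4/11:15/11

AV:VD = -4/15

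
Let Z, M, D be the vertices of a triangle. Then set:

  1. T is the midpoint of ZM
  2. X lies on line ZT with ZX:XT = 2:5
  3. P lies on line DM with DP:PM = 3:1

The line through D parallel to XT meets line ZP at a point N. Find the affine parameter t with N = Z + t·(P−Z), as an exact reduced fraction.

Set Z = (0, 0), M = (1, 0), D = (0, 1); any affine frame gives the same invariant.
1. T is the midpoint of ZM ⇒ T = (1/2, 0)
2. X lies on line ZT with ZX:XT = 2:5 ⇒ X = (1/7, 0)
3. P lies on line DM with DP:PM = 3:1 ⇒ P = (3/4, 1/4)
through D parallel to XT: direction (5/14, 0); meets ZP at N = (3, 1)
N = Z + t·(P−Z) with t = 4

t = 4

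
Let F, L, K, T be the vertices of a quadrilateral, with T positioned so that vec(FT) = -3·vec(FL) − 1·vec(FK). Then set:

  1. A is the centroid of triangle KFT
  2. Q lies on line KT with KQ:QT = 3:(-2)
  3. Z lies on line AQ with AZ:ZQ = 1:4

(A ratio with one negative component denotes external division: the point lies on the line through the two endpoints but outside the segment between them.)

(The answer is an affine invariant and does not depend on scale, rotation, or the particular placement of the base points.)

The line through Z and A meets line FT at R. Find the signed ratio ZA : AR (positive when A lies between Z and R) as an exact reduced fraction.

ZA:AR = -7/5

Work in coordinates with F = (0, 0), L = (1, 0), K = (0, 1), T = (-3, -1).
1. A is the centroid of triangle KFT ⇒ A = (-1, 0)
2. Q lies on line KT with KQ:QT = 3:(-2) ⇒ Q = (-9, -5)
3. Z lies on line AQ with AZ:ZQ = 1:4 ⇒ Z = (-13/5, -1)
line ZA meets FT at R = (-15/7, -5/7)
A = Z + t·(R−Z) with t = 7/2, so ZA:AR = 7/2:-5/2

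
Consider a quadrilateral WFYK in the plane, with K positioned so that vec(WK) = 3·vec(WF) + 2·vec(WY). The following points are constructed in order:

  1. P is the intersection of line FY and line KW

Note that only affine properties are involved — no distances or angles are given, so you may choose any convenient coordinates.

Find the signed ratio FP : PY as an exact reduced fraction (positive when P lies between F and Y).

FP:PY = 2/3

Work in coordinates with W = (0, 0), F = (1, 0), Y = (0, 1), K = (3, 2).
1. P is the intersection of line FY and line KW ⇒ P = (3/5, 2/5)
P = F + t·(Y−F) with t = 2/5, so FP:PY = t:(1−t) = 2/5:3/5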